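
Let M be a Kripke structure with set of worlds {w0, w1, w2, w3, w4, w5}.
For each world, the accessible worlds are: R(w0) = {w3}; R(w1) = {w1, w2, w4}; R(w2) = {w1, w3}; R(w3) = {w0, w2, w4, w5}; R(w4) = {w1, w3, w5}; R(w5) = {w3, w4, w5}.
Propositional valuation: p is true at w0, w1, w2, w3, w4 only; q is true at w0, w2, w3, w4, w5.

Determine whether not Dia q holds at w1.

No

At w1: Dia q is true, so not Dia q is false.
  At w1: Dia q requires q at some successor in {w1, w2, w4}.
    q holds at w2, so Dia q is true at w1.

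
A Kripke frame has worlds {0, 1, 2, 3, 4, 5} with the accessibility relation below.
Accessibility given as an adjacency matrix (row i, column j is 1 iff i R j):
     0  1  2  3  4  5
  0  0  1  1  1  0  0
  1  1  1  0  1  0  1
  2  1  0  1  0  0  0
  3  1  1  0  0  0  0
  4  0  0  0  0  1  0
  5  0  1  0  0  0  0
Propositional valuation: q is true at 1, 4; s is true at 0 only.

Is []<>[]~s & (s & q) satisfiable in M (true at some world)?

No

Let φ = []<>[]~s & (s & q). Evaluate φ at each world:
  0 (successors {1, 2, 3}): φ is false.
  1 (successors {0, 1, 3, 5}): φ is false.
  2 (successors {0, 2}): φ is false.
  3 (successors {0, 1}): φ is false.
  4 (successors {4}): φ is false.
  5 (successors {1}): φ is false.
For instance, at 0:
  At 0: []<>[]~s is true, s & q is false, so []<>[]~s & (s & q) is false.
    At 0: []<>[]~s requires <>[]~s at every successor {1, 2, 3}.
      At 1: <>[]~s is true.
      At 2: <>[]~s is true.
      At 3: <>[]~s is true.
    So []<>[]~s is true at 0.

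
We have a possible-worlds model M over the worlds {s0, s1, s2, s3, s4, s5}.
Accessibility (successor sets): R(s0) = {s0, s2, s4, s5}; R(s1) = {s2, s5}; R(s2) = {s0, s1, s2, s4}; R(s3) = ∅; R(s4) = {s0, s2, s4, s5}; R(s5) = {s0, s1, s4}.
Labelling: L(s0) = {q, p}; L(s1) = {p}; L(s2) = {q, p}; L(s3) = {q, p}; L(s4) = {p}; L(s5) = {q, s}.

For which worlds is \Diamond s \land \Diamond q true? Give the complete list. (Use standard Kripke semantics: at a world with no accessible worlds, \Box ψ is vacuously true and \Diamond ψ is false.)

Let φ = \Diamond s \land \Diamond q. Evaluate φ at each world:
  s0 (successors {s0, s2, s4, s5}): φ is true.
  s1 (successors {s2, s5}): φ is true.
  s2 (successors {s0, s1, s2, s4}): φ is false.
  s3 (successors ∅): φ is false.
  s4 (successors {s0, s2, s4, s5}): φ is true.
  s5 (successors {s0, s1, s4}): φ is false.
For instance, at s2:
  At s2: \Diamond s is false, \Diamond q is true, so \Diamond s \land \Diamond q is false.
    At s2: \Diamond s requires s at some successor in {s0, s1, s2, s4}.
      At s0: s is false.
      At s1: s is false.
      At s2: s is false.
      At s4: s is false.
    So \Diamond s is false at s2.
    At s2: \Diamond q requires q at some successor in {s0, s1, s2, s4}.
      q holds at s0, so \Diamond q is true at s2.
Satisfying worlds: {s0, s1, s4}

s0, s1, s4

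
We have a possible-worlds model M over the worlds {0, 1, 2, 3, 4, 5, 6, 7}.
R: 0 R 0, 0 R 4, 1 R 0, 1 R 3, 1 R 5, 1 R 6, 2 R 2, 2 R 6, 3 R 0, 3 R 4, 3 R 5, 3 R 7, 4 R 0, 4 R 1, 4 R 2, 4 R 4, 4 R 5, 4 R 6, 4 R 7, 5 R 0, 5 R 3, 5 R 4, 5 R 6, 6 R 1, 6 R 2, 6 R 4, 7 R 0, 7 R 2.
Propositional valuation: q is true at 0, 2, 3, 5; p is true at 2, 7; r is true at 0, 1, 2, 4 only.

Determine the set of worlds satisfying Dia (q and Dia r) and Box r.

Recall that Box ψ holds at a world iff ψ holds at every accessible world, and Dia ψ holds iff ψ holds at some accessible world.
Let φ = Dia (q and Dia r) and Box r. Evaluate φ at each world:
  0 (successors {0, 4}): φ is true.
  1 (successors {0, 3, 5, 6}): φ is false.
  2 (successors {2, 6}): φ is false.
  3 (successors {0, 4, 5, 7}): φ is false.
  4 (successors {0, 1, 2, 4, 5, 6, 7}): φ is false.
  5 (successors {0, 3, 4, 6}): φ is false.
  6 (successors {1, 2, 4}): φ is true.
  7 (successors {0, 2}): φ is true.
For instance, at 2:
  At 2: Dia (q and Dia r) is true, Box r is false, so Dia (q and Dia r) and Box r is false.
    At 2: Dia (q and Dia r) requires q and Dia r at some successor in {2, 6}.
      q and Dia r holds at 2, so Dia (q and Dia r) is true at 2.
    At 2: Box r requires r at every successor {2, 6}.
      r fails at 6, so Box r is false at 2.
Satisfying worlds: {0, 6, 7}

0, 6, 7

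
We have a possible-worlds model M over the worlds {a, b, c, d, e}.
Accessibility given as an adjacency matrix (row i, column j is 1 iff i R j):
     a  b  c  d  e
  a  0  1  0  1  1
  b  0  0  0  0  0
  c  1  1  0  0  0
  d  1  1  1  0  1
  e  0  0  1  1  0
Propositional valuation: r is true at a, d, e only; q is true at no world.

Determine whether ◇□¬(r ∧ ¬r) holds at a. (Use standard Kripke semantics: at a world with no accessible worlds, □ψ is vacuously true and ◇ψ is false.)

Yes

Recall that □ψ holds at a world iff ψ holds at every accessible world, and ◇ψ holds iff ψ holds at some accessible world.
At a: ◇□¬(r ∧ ¬r) requires □¬(r ∧ ¬r) at some successor in {b, d, e}.
  □¬(r ∧ ¬r) holds at b, so ◇□¬(r ∧ ¬r) is true at a.
    At b: no accessible worlds, so □¬(r ∧ ¬r) holds vacuously.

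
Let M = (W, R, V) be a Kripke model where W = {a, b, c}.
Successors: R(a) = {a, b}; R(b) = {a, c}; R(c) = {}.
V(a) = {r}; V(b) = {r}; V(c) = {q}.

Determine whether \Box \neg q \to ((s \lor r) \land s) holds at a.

At a: \Box \neg q is true, (s \lor r) \land s is false, so \Box \neg q \to ((s \lor r) \land s) is false.
  At a: \Box \neg q requires \neg q at every successor {a, b}.
    At a: \neg q is true.
    At b: \neg q is true.
  So \Box \neg q is true at a.

No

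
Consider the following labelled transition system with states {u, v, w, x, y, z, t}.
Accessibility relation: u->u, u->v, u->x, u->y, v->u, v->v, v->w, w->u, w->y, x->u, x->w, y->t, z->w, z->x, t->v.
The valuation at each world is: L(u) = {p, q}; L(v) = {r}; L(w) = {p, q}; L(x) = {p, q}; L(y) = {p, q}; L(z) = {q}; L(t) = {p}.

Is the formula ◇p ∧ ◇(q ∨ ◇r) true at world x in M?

At x: ◇p is true, ◇(q ∨ ◇r) is true, so ◇p ∧ ◇(q ∨ ◇r) is true.
  At x: ◇p requires p at some successor in {u, w}.
    p holds at u, so ◇p is true at x.
  At x: ◇(q ∨ ◇r) requires q ∨ ◇r at some successor in {u, w}.
    q ∨ ◇r holds at u, so ◇(q ∨ ◇r) is true at x.
      At u: q is true, ◇r is true, so q ∨ ◇r is true.

Yes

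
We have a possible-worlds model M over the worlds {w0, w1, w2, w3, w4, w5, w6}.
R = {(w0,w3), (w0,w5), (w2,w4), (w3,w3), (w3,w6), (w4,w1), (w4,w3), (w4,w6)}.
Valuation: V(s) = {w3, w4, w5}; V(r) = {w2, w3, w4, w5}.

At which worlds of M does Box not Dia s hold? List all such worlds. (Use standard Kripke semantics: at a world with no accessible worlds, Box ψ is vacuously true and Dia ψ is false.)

w1, w5, w6

Let φ = Box not Dia s. Evaluate φ at each world:
  w0 (successors {w3, w5}): φ is false.
  w1 (successors ∅): φ is true.
  w2 (successors {w4}): φ is false.
  w3 (successors {w3, w6}): φ is false.
  w4 (successors {w1, w3, w6}): φ is false.
  w5 (successors ∅): φ is true.
  w6 (successors ∅): φ is true.
For instance, at w4:
  At w4: Box not Dia s requires not Dia s at every successor {w1, w3, w6}.
    not Dia s fails at w3, so Box not Dia s is false at w4.
      At w3: Dia s is true, so not Dia s is false.
Satisfying worlds: {w1, w5, w6}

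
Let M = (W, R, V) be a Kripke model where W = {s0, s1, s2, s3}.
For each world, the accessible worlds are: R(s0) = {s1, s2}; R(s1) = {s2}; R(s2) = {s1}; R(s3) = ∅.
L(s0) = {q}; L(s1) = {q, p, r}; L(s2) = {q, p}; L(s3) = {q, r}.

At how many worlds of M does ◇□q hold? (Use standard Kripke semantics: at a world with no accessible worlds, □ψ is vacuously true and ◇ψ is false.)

3

Let φ = ◇□q. Evaluate φ at each world:
  s0 (successors {s1, s2}): φ is true.
  s1 (successors {s2}): φ is true.
  s2 (successors {s1}): φ is true.
  s3 (successors ∅): φ is false.
For instance, at s0:
  At s0: ◇□q requires □q at some successor in {s1, s2}.
    □q holds at s1, so ◇□q is true at s0.
      At s1: □q requires q at every successor {s2}.
        At s2: q is true.
      So □q is true at s1.
Satisfying worlds: {s0, s1, s2}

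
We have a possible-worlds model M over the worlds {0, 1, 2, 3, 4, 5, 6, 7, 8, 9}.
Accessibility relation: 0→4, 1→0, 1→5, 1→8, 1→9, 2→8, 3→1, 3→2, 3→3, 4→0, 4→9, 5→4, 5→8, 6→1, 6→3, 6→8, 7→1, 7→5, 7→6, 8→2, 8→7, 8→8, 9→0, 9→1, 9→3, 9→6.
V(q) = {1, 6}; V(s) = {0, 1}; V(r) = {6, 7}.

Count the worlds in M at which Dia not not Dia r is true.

6

Let φ = Dia not not Dia r. Evaluate φ at each world:
  0 (successors {4}): φ is false.
  1 (successors {0, 5, 8, 9}): φ is true.
  2 (successors {8}): φ is true.
  3 (successors {1, 2, 3}): φ is false.
  4 (successors {0, 9}): φ is true.
  5 (successors {4, 8}): φ is true.
  6 (successors {1, 3, 8}): φ is true.
  7 (successors {1, 5, 6}): φ is false.
  8 (successors {2, 7, 8}): φ is true.
  9 (successors {0, 1, 3, 6}): φ is false.
For instance, at 9:
  At 9: Dia not not Dia r requires not not Dia r at some successor in {0, 1, 3, 6}.
    At 0: not not Dia r is false.
    At 1: not not Dia r is false.
    At 3: not not Dia r is false.
    At 6: not not Dia r is false.
  So Dia not not Dia r is false at 9.
Satisfying worlds: {1, 2, 4, 5, 6, 8}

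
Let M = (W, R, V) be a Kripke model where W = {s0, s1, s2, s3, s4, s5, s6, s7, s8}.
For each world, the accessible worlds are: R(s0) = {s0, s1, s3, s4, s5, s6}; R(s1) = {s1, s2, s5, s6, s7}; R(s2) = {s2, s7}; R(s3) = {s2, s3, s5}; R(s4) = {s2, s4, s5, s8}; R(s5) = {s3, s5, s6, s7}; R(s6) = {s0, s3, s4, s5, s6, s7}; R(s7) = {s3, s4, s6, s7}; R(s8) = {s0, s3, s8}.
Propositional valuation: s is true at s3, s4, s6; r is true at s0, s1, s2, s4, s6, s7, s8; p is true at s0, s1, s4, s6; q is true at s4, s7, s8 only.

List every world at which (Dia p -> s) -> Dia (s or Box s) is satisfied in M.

Let φ = (Dia p -> s) -> Dia (s or Box s). Evaluate φ at each world:
  s0 (successors {s0, s1, s3, s4, s5, s6}): φ is true.
  s1 (successors {s1, s2, s5, s6, s7}): φ is true.
  s2 (successors {s2, s7}): φ is false.
  s3 (successors {s2, s3, s5}): φ is true.
  s4 (successors {s2, s4, s5, s8}): φ is true.
  s5 (successors {s3, s5, s6, s7}): φ is true.
  s6 (successors {s0, s3, s4, s5, s6, s7}): φ is true.
  s7 (successors {s3, s4, s6, s7}): φ is true.
  s8 (successors {s0, s3, s8}): φ is true.
For instance, at s8:
  At s8: Dia p -> s is false, Dia (s or Box s) is true, so (Dia p -> s) -> Dia (s or Box s) is true.
    At s8: Dia p is true, s is false, so Dia p -> s is false.
      At s8: Dia p requires p at some successor in {s0, s3, s8}.
        p holds at s0, so Dia p is true at s8.
    At s8: Dia (s or Box s) requires s or Box s at some successor in {s0, s3, s8}.
      s or Box s holds at s3, so Dia (s or Box s) is true at s8.
Satisfying worlds: {s0, s1, s3, s4, s5, s6, s7, s8}

s0, s1, s3, s4, s5, s6, s7, s8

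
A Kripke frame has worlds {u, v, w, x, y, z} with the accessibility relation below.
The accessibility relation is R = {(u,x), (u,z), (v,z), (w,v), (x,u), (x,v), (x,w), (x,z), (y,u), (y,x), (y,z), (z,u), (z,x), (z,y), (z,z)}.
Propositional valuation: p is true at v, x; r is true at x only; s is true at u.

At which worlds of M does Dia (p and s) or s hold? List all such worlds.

Let φ = Dia (p and s) or s. Evaluate φ at each world:
  u (successors {x, z}): φ is true.
  v (successors {z}): φ is false.
  w (successors {v}): φ is false.
  x (successors {u, v, w, z}): φ is false.
  y (successors {u, x, z}): φ is false.
  z (successors {u, x, y, z}): φ is false.
For instance, at z:
  At z: Dia (p and s) is false, s is false, so Dia (p and s) or s is false.
    At z: Dia (p and s) requires p and s at some successor in {u, x, y, z}.
      At u: p and s is false.
      At x: p and s is false.
      At y: p and s is false.
      At z: p and s is false.
    So Dia (p and s) is false at z.
Satisfying worlds: {u}

u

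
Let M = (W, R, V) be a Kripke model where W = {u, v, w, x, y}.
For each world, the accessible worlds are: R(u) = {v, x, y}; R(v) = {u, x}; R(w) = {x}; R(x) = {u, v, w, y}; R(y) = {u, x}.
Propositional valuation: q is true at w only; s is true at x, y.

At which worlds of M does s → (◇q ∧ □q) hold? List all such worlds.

Let φ = s → (◇q ∧ □q). Evaluate φ at each world:
  u (successors {v, x, y}): φ is true.
  v (successors {u, x}): φ is true.
  w (successors {x}): φ is true.
  x (successors {u, v, w, y}): φ is false.
  y (successors {u, x}): φ is false.
For instance, at w:
  At w: s is false, ◇q ∧ □q is false, so s → (◇q ∧ □q) is true.
    At w: ◇q is false, □q is false, so ◇q ∧ □q is false.
      At w: ◇q requires q at some successor in {x}.
        At x: q is false.
      So ◇q is false at w.
      At w: □q requires q at every successor {x}.
        q fails at x, so □q is false at w.
Satisfying worlds: {u, v, w}

u, v, w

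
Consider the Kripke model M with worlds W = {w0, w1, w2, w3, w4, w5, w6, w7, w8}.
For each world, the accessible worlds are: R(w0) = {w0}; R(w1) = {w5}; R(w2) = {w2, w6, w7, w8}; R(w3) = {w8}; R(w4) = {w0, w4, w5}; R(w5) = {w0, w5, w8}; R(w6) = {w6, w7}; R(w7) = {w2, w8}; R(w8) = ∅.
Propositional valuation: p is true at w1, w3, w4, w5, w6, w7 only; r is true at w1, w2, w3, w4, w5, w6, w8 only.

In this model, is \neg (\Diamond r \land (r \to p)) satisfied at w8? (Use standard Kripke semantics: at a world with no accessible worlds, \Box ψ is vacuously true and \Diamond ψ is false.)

At w8: \Diamond r \land (r \to p) is false, so \neg (\Diamond r \land (r \to p)) is true.
  At w8: \Diamond r is false, r \to p is false, so \Diamond r \land (r \to p) is false.
    At w8: no accessible worlds, so \Diamond r is false.

Yes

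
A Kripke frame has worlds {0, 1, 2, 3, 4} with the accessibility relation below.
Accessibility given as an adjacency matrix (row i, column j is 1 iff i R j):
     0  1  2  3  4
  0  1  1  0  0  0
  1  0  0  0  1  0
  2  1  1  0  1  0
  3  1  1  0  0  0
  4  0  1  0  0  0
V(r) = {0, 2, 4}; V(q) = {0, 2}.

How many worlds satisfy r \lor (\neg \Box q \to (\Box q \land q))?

Let φ = r \lor (\neg \Box q \to (\Box q \land q)). Evaluate φ at each world:
  0 (successors {0, 1}): φ is true.
  1 (successors {3}): φ is false.
  2 (successors {0, 1, 3}): φ is true.
  3 (successors {0, 1}): φ is false.
  4 (successors {1}): φ is true.
For instance, at 4:
  At 4: r is true, \neg \Box q \to (\Box q \land q) is false, so r \lor (\neg \Box q \to (\Box q \land q)) is true.
    At 4: \neg \Box q is true, \Box q \land q is false, so \neg \Box q \to (\Box q \land q) is false.
      At 4: \Box q is false, so \neg \Box q is true.
      At 4: \Box q is false, q is false, so \Box q \land q is false.
Satisfying worlds: {0, 2, 4}

3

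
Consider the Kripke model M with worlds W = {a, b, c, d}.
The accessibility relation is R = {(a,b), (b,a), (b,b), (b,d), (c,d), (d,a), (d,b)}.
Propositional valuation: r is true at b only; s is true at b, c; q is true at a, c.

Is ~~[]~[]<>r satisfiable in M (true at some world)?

Let φ = ~~[]~[]<>r. Evaluate φ at each world:
  a (successors {b}): φ is false.
  b (successors {a, b, d}): φ is false.
  c (successors {d}): φ is false.
  d (successors {a, b}): φ is false.
For instance, at c:
  At c: ~[]~[]<>r is true, so ~~[]~[]<>r is false.
    At c: []~[]<>r is false, so ~[]~[]<>r is true.
      At c: []~[]<>r requires ~[]<>r at every successor {d}.
        ~[]<>r fails at d, so []~[]<>r is false at c.

No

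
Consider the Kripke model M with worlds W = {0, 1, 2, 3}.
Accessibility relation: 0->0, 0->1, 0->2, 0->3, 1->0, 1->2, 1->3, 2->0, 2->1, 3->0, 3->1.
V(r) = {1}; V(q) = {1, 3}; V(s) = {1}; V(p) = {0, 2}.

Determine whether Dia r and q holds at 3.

Yes

At 3: Dia r is true, q is true, so Dia r and q is true.
  At 3: Dia r requires r at some successor in {0, 1}.
    r holds at 1, so Dia r is true at 3.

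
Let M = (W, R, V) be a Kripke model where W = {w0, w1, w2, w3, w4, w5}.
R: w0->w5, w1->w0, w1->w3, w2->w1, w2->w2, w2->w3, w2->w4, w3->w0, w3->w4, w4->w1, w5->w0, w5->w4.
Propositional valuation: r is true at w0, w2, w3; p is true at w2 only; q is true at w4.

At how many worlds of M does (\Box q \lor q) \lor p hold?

Let φ = (\Box q \lor q) \lor p. Evaluate φ at each world:
  w0 (successors {w5}): φ is false.
  w1 (successors {w0, w3}): φ is false.
  w2 (successors {w1, w2, w3, w4}): φ is true.
  w3 (successors {w0, w4}): φ is false.
  w4 (successors {w1}): φ is true.
  w5 (successors {w0, w4}): φ is false.
For instance, at w1:
  At w1: \Box q \lor q is false, p is false, so (\Box q \lor q) \lor p is false.
    At w1: \Box q is false, q is false, so \Box q \lor q is false.
      At w1: \Box q requires q at every successor {w0, w3}.
        q fails at w0, so \Box q is false at w1.
Satisfying worlds: {w2, w4}

2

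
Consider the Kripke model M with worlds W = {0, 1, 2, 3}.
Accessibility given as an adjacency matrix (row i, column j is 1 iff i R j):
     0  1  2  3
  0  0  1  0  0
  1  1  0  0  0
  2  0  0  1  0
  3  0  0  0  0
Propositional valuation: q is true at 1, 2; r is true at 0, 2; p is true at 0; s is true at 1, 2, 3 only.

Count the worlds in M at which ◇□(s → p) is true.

1

Let φ = ◇□(s → p). Evaluate φ at each world:
  0 (successors {1}): φ is true.
  1 (successors {0}): φ is false.
  2 (successors {2}): φ is false.
  3 (successors ∅): φ is false.
For instance, at 1:
  At 1: ◇□(s → p) requires □(s → p) at some successor in {0}.
    At 0: □(s → p) is false.
  So ◇□(s → p) is false at 1.
Satisfying worlds: {0}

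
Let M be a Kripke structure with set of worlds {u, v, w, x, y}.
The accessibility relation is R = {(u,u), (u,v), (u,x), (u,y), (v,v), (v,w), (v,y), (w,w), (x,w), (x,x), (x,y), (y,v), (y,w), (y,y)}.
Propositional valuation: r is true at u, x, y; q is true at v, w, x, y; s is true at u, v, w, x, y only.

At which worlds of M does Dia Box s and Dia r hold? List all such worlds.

u, v, x, y

Let φ = Dia Box s and Dia r. Evaluate φ at each world:
  u (successors {u, v, x, y}): φ is true.
  v (successors {v, w, y}): φ is true.
  w (successors {w}): φ is false.
  x (successors {w, x, y}): φ is true.
  y (successors {v, w, y}): φ is true.
For instance, at u:
  At u: Dia Box s is true, Dia r is true, so Dia Box s and Dia r is true.
    At u: Dia Box s requires Box s at some successor in {u, v, x, y}.
      Box s holds at u, so Dia Box s is true at u.
    At u: Dia r requires r at some successor in {u, v, x, y}.
      r holds at u, so Dia r is true at u.
Satisfying worlds: {u, v, x, y}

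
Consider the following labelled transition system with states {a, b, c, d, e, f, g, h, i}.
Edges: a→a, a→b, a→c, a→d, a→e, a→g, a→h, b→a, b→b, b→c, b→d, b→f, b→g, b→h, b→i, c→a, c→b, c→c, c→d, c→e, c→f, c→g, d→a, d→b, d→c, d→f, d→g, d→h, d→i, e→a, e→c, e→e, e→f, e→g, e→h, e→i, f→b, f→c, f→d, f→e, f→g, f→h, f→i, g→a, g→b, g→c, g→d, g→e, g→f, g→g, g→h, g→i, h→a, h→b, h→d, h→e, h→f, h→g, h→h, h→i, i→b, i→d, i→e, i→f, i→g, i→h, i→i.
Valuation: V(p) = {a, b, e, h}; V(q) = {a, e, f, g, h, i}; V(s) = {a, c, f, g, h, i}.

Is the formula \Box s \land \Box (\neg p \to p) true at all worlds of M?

No

Let φ = \Box s \land \Box (\neg p \to p). Evaluate φ at each world:
  a (successors {a, b, c, d, e, g, h}): φ is false.
  b (successors {a, b, c, d, f, g, h, i}): φ is false.
  c (successors {a, b, c, d, e, f, g}): φ is false.
  d (successors {a, b, c, f, g, h, i}): φ is false.
  e (successors {a, c, e, f, g, h, i}): φ is false.
  f (successors {b, c, d, e, g, h, i}): φ is false.
  g (successors {a, b, c, d, e, f, g, h, i}): φ is false.
  h (successors {a, b, d, e, f, g, h, i}): φ is false.
  i (successors {b, d, e, f, g, h, i}): φ is false.
Detail at a (counterexample):
  At a: \Box s is false, \Box (\neg p \to p) is false, so \Box s \land \Box (\neg p \to p) is false.
    At a: \Box s requires s at every successor {a, b, c, d, e, g, h}.
      s fails at b, so \Box s is false at a.
    At a: \Box (\neg p \to p) requires \neg p \to p at every successor {a, b, c, d, e, g, h}.
      \neg p \to p fails at c, so \Box (\neg p \to p) is false at a.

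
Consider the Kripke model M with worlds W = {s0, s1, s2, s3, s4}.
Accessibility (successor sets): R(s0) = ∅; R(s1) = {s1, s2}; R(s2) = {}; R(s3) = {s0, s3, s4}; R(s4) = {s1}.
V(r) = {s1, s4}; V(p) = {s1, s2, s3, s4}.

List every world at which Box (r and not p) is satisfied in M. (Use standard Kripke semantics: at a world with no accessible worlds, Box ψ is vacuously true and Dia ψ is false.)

Let φ = Box (r and not p). Evaluate φ at each world:
  s0 (successors ∅): φ is true.
  s1 (successors {s1, s2}): φ is false.
  s2 (successors ∅): φ is true.
  s3 (successors {s0, s3, s4}): φ is false.
  s4 (successors {s1}): φ is false.
For instance, at s1:
  At s1: Box (r and not p) requires r and not p at every successor {s1, s2}.
    r and not p fails at s1, so Box (r and not p) is false at s1.
Satisfying worlds: {s0, s2}

s0, s2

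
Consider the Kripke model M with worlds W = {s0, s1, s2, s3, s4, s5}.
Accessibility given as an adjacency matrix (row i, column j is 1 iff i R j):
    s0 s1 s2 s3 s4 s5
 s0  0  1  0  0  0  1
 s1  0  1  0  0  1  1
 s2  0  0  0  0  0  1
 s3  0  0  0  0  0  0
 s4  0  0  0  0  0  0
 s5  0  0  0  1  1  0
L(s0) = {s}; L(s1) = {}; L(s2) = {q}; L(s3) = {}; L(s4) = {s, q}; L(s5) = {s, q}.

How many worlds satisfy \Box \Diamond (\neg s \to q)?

Recall that \Box ψ holds at a world iff ψ holds at every accessible world, and \Diamond ψ holds iff ψ holds at some accessible world.
Let φ = \Box \Diamond (\neg s \to q). Evaluate φ at each world:
  s0 (successors {s1, s5}): φ is true.
  s1 (successors {s1, s4, s5}): φ is false.
  s2 (successors {s5}): φ is true.
  s3 (successors ∅): φ is true.
  s4 (successors ∅): φ is true.
  s5 (successors {s3, s4}): φ is false.
For instance, at s1:
  At s1: \Box \Diamond (\neg s \to q) requires \Diamond (\neg s \to q) at every successor {s1, s4, s5}.
    \Diamond (\neg s \to q) fails at s4, so \Box \Diamond (\neg s \to q) is false at s1.
      At s4: no accessible worlds, so \Diamond (\neg s \to q) is false.
Satisfying worlds: {s0, s2, s3, s4}

4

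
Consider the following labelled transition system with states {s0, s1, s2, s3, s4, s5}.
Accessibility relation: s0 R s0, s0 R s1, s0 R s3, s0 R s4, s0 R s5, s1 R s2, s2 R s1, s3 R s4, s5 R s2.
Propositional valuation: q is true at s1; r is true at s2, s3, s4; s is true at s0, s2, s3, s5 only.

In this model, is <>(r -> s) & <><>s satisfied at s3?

No

At s3: <>(r -> s) is false, <><>s is false, so <>(r -> s) & <><>s is false.
  At s3: <>(r -> s) requires r -> s at some successor in {s4}.
    At s4: r -> s is false.
  So <>(r -> s) is false at s3.
  At s3: <><>s requires <>s at some successor in {s4}.
    At s4: <>s is false.
  So <><>s is false at s3.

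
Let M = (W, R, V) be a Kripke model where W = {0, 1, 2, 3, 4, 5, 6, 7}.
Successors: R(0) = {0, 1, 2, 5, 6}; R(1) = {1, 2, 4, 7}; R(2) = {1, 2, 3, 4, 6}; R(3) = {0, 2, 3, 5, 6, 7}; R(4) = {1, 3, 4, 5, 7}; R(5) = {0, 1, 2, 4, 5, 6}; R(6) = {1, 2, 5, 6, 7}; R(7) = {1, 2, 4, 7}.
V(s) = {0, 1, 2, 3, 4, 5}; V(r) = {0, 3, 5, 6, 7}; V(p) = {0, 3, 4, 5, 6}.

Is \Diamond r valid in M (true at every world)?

Yes

Let φ = \Diamond r. Evaluate φ at each world:
  0 (successors {0, 1, 2, 5, 6}): φ is true.
  1 (successors {1, 2, 4, 7}): φ is true.
  2 (successors {1, 2, 3, 4, 6}): φ is true.
  3 (successors {0, 2, 3, 5, 6, 7}): φ is true.
  4 (successors {1, 3, 4, 5, 7}): φ is true.
  5 (successors {0, 1, 2, 4, 5, 6}): φ is true.
  6 (successors {1, 2, 5, 6, 7}): φ is true.
  7 (successors {1, 2, 4, 7}): φ is true.
For instance, at 2:
  At 2: \Diamond r requires r at some successor in {1, 2, 3, 4, 6}.
    r holds at 3, so \Diamond r is true at 2.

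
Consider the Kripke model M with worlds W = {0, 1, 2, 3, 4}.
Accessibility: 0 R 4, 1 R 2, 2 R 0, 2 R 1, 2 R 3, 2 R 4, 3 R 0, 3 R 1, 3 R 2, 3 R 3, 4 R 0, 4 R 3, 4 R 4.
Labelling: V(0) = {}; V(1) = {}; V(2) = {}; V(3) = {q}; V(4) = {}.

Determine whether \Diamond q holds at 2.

Yes

Recall that \Diamond ψ holds at a world iff ψ holds at some accessible world.
At 2: \Diamond q requires q at some successor in {0, 1, 3, 4}.
  q holds at 3, so \Diamond q is true at 2.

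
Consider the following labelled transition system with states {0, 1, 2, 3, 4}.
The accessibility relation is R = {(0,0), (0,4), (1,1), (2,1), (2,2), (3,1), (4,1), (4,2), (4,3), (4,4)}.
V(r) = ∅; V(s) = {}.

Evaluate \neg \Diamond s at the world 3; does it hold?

Yes

Recall that \Diamond ψ holds at a world iff ψ holds at some accessible world.
At 3: \Diamond s is false, so \neg \Diamond s is true.
  At 3: \Diamond s requires s at some successor in {1}.
    At 1: s is false.
  So \Diamond s is false at 3.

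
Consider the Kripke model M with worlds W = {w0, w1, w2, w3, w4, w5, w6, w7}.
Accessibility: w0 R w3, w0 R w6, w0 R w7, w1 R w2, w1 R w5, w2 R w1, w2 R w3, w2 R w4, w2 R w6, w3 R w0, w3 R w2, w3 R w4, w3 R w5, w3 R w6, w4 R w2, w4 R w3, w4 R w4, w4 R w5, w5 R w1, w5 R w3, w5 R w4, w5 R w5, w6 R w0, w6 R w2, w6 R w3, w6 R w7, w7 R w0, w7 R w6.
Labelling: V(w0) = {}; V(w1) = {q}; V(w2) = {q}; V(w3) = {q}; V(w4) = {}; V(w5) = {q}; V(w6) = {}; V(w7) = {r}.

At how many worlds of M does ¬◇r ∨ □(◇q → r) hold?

6

Recall that □ψ holds at a world iff ψ holds at every accessible world, and ◇ψ holds iff ψ holds at some accessible world.
Let φ = ¬◇r ∨ □(◇q → r). Evaluate φ at each world:
  w0 (successors {w3, w6, w7}): φ is false.
  w1 (successors {w2, w5}): φ is true.
  w2 (successors {w1, w3, w4, w6}): φ is true.
  w3 (successors {w0, w2, w4, w5, w6}): φ is true.
  w4 (successors {w2, w3, w4, w5}): φ is true.
  w5 (successors {w1, w3, w4, w5}): φ is true.
  w6 (successors {w0, w2, w3, w7}): φ is false.
  w7 (successors {w0, w6}): φ is true.
For instance, at w1:
  At w1: ¬◇r is true, □(◇q → r) is false, so ¬◇r ∨ □(◇q → r) is true.
    At w1: ◇r is false, so ¬◇r is true.
      At w1: ◇r requires r at some successor in {w2, w5}.
        At w2: r is false.
        At w5: r is false.
      So ◇r is false at w1.
    At w1: □(◇q → r) requires ◇q → r at every successor {w2, w5}.
      ◇q → r fails at w2, so □(◇q → r) is false at w1.
Satisfying worlds: {w1, w2, w3, w4, w5, w7}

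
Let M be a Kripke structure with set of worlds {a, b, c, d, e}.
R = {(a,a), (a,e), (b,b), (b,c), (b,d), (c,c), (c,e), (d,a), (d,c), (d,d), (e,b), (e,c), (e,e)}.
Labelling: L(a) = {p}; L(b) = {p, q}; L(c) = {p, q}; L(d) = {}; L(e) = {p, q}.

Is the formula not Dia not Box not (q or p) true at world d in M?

At d: Dia not Box not (q or p) is true, so not Dia not Box not (q or p) is false.
  At d: Dia not Box not (q or p) requires not Box not (q or p) at some successor in {a, c, d}.
    not Box not (q or p) holds at a, so Dia not Box not (q or p) is true at d.
      At a: Box not (q or p) is false, so not Box not (q or p) is true.

No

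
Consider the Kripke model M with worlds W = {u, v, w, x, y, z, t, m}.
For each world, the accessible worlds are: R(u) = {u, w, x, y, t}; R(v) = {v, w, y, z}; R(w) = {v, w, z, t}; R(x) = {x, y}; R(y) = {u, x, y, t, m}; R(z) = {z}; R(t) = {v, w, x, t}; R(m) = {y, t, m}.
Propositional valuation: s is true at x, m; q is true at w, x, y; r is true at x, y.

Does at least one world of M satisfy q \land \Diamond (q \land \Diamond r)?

Let φ = q \land \Diamond (q \land \Diamond r). Evaluate φ at each world:
  u (successors {u, w, x, y, t}): φ is false.
  v (successors {v, w, y, z}): φ is false.
  w (successors {v, w, z, t}): φ is false.
  x (successors {x, y}): φ is true.
  y (successors {u, x, y, t, m}): φ is true.
  z (successors {z}): φ is false.
  t (successors {v, w, x, t}): φ is false.
  m (successors {y, t, m}): φ is false.
Detail at x (witness):
  At x: q is true, \Diamond (q \land \Diamond r) is true, so q \land \Diamond (q \land \Diamond r) is true.
    At x: \Diamond (q \land \Diamond r) requires q \land \Diamond r at some successor in {x, y}.
      q \land \Diamond r holds at x, so \Diamond (q \land \Diamond r) is true at x.

Yes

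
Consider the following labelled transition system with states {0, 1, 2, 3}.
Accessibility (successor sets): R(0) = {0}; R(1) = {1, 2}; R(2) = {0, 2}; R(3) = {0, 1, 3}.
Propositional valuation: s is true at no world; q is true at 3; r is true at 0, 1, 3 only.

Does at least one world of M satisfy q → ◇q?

Let φ = q → ◇q. Evaluate φ at each world:
  0 (successors {0}): φ is true.
  1 (successors {1, 2}): φ is true.
  2 (successors {0, 2}): φ is true.
  3 (successors {0, 1, 3}): φ is true.
Detail at 0 (witness):
  At 0: q is false, ◇q is false, so q → ◇q is true.
    At 0: ◇q requires q at some successor in {0}.
      At 0: q is false.
    So ◇q is false at 0.

Yes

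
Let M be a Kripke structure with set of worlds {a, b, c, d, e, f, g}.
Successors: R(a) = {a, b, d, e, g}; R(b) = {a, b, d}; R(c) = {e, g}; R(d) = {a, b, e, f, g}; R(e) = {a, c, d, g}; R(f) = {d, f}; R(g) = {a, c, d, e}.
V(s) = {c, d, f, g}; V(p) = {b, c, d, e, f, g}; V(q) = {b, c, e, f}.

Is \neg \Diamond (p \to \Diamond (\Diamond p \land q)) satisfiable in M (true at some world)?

Recall that \Diamond ψ holds at a world iff ψ holds at some accessible world.
Let φ = \neg \Diamond (p \to \Diamond (\Diamond p \land q)). Evaluate φ at each world:
  a (successors {a, b, d, e, g}): φ is false.
  b (successors {a, b, d}): φ is false.
  c (successors {e, g}): φ is false.
  d (successors {a, b, e, f, g}): φ is false.
  e (successors {a, c, d, g}): φ is false.
  f (successors {d, f}): φ is false.
  g (successors {a, c, d, e}): φ is false.
For instance, at g:
  At g: \Diamond (p \to \Diamond (\Diamond p \land q)) is true, so \neg \Diamond (p \to \Diamond (\Diamond p \land q)) is false.
    At g: \Diamond (p \to \Diamond (\Diamond p \land q)) requires p \to \Diamond (\Diamond p \land q) at some successor in {a, c, d, e}.
      p \to \Diamond (\Diamond p \land q) holds at a, so \Diamond (p \to \Diamond (\Diamond p \land q)) is true at g.

No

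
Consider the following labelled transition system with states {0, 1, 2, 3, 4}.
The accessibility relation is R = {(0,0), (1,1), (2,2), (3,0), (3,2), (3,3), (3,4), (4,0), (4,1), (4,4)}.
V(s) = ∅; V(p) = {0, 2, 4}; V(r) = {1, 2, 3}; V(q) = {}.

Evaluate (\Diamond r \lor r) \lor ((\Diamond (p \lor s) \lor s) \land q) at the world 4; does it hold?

Recall that \Diamond ψ holds at a world iff ψ holds at some accessible world.
At 4: \Diamond r \lor r is true, (\Diamond (p \lor s) \lor s) \land q is false, so (\Diamond r \lor r) \lor ((\Diamond (p \lor s) \lor s) \land q) is true.
  At 4: \Diamond r is true, r is false, so \Diamond r \lor r is true.
    At 4: \Diamond r requires r at some successor in {0, 1, 4}.
      r holds at 1, so \Diamond r is true at 4.
  At 4: \Diamond (p \lor s) \lor s is true, q is false, so (\Diamond (p \lor s) \lor s) \land q is false.
    At 4: \Diamond (p \lor s) is true, s is false, so \Diamond (p \lor s) \lor s is true.
      At 4: \Diamond (p \lor s) requires p \lor s at some successor in {0, 1, 4}.
        p \lor s holds at 0, so \Diamond (p \lor s) is true at 4.

Yes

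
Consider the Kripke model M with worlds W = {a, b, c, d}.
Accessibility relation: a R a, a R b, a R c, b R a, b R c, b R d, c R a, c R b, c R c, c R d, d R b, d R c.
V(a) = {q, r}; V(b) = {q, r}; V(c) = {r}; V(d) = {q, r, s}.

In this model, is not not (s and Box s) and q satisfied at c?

No

At c: not not (s and Box s) is false, q is false, so not not (s and Box s) and q is false.
  At c: not (s and Box s) is true, so not not (s and Box s) is false.
    At c: s and Box s is false, so not (s and Box s) is true.
      At c: s is false, Box s is false, so s and Box s is false.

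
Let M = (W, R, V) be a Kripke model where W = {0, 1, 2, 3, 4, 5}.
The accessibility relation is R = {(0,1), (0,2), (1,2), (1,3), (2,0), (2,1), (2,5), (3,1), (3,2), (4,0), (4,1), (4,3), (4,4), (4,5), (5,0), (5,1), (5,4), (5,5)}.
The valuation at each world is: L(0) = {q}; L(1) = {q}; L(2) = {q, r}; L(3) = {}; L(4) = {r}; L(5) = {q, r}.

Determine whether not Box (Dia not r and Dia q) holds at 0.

No

At 0: Box (Dia not r and Dia q) is true, so not Box (Dia not r and Dia q) is false.
  At 0: Box (Dia not r and Dia q) requires Dia not r and Dia q at every successor {1, 2}.
      At 1: Dia not r is true, Dia q is true, so Dia not r and Dia q is true.
      At 2: Dia not r is true, Dia q is true, so Dia not r and Dia q is true.
  So Box (Dia not r and Dia q) is true at 0.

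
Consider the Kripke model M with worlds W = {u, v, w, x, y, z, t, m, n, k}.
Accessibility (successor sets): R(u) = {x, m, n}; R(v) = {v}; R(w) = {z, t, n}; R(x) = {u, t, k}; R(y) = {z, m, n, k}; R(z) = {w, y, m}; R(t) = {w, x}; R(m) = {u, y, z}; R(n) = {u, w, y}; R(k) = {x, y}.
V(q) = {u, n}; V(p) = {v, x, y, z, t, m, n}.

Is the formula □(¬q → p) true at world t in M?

No

At t: □(¬q → p) requires ¬q → p at every successor {w, x}.
  ¬q → p fails at w, so □(¬q → p) is false at t.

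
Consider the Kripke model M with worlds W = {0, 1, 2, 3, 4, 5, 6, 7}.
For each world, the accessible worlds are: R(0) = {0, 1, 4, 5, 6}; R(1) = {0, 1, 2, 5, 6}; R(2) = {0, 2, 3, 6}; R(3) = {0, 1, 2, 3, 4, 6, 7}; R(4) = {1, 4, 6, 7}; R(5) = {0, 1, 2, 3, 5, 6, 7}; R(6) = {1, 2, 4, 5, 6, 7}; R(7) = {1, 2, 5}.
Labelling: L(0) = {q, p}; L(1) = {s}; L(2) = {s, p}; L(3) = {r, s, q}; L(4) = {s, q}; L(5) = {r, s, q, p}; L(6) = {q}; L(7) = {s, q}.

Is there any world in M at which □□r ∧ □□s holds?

Recall that □ψ holds at a world iff ψ holds at every accessible world, and ◇ψ holds iff ψ holds at some accessible world.
Let φ = □□r ∧ □□s. Evaluate φ at each world:
  0 (successors {0, 1, 4, 5, 6}): φ is false.
  1 (successors {0, 1, 2, 5, 6}): φ is false.
  2 (successors {0, 2, 3, 6}): φ is false.
  3 (successors {0, 1, 2, 3, 4, 6, 7}): φ is false.
  4 (successors {1, 4, 6, 7}): φ is false.
  5 (successors {0, 1, 2, 3, 5, 6, 7}): φ is false.
  6 (successors {1, 2, 4, 5, 6, 7}): φ is false.
  7 (successors {1, 2, 5}): φ is false.
For instance, at 0:
  At 0: □□r is false, □□s is false, so □□r ∧ □□s is false.
    At 0: □□r requires □r at every successor {0, 1, 4, 5, 6}.
      □r fails at 0, so □□r is false at 0.
    At 0: □□s requires □s at every successor {0, 1, 4, 5, 6}.
      □s fails at 0, so □□s is false at 0.

No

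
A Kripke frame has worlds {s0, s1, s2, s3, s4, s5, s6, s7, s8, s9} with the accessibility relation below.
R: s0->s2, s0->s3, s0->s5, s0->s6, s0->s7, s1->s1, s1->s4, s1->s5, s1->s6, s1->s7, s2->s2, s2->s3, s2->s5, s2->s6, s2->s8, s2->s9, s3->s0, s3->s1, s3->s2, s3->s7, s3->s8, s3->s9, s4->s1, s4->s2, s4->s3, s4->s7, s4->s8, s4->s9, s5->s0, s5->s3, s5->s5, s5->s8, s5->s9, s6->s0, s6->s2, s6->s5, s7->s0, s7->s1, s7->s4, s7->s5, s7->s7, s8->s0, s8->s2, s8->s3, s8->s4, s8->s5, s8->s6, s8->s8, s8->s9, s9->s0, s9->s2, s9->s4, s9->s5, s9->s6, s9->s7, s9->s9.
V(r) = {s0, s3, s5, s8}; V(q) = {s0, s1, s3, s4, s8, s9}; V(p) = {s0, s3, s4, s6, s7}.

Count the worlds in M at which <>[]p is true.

0

Let φ = <>[]p. Evaluate φ at each world:
  s0 (successors {s2, s3, s5, s6, s7}): φ is false.
  s1 (successors {s1, s4, s5, s6, s7}): φ is false.
  s2 (successors {s2, s3, s5, s6, s8, s9}): φ is false.
  s3 (successors {s0, s1, s2, s7, s8, s9}): φ is false.
  s4 (successors {s1, s2, s3, s7, s8, s9}): φ is false.
  s5 (successors {s0, s3, s5, s8, s9}): φ is false.
  s6 (successors {s0, s2, s5}): φ is false.
  s7 (successors {s0, s1, s4, s5, s7}): φ is false.
  s8 (successors {s0, s2, s3, s4, s5, s6, s8, s9}): φ is false.
  s9 (successors {s0, s2, s4, s5, s6, s7, s9}): φ is false.
For instance, at s1:
  At s1: <>[]p requires []p at some successor in {s1, s4, s5, s6, s7}.
    At s1: []p is false.
    At s4: []p is false.
    At s5: []p is false.
    At s6: []p is false.
    At s7: []p is false.
  So <>[]p is false at s1.
Satisfying worlds: none.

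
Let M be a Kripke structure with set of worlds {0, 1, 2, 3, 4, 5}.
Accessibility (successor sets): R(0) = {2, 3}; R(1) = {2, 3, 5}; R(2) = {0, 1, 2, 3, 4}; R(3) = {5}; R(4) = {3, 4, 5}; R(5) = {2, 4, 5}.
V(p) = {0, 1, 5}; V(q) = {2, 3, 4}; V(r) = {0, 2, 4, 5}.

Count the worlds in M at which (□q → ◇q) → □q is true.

1

Recall that □ψ holds at a world iff ψ holds at every accessible world, and ◇ψ holds iff ψ holds at some accessible world.
Let φ = (□q → ◇q) → □q. Evaluate φ at each world:
  0 (successors {2, 3}): φ is true.
  1 (successors {2, 3, 5}): φ is false.
  2 (successors {0, 1, 2, 3, 4}): φ is false.
  3 (successors {5}): φ is false.
  4 (successors {3, 4, 5}): φ is false.
  5 (successors {2, 4, 5}): φ is false.
For instance, at 1:
  At 1: □q → ◇q is true, □q is false, so (□q → ◇q) → □q is false.
    At 1: □q is false, ◇q is true, so □q → ◇q is true.
      At 1: □q requires q at every successor {2, 3, 5}.
        q fails at 5, so □q is false at 1.
      At 1: ◇q requires q at some successor in {2, 3, 5}.
        q holds at 2, so ◇q is true at 1.
    At 1: □q requires q at every successor {2, 3, 5}.
      q fails at 5, so □q is false at 1.
Satisfying worlds: {0}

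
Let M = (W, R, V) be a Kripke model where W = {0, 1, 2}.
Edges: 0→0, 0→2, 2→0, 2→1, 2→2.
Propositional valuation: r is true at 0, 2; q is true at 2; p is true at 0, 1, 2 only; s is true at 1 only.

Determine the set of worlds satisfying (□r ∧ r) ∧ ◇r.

0

Let φ = (□r ∧ r) ∧ ◇r. Evaluate φ at each world:
  0 (successors {0, 2}): φ is true.
  1 (successors ∅): φ is false.
  2 (successors {0, 1, 2}): φ is false.
For instance, at 2:
  At 2: □r ∧ r is false, ◇r is true, so (□r ∧ r) ∧ ◇r is false.
    At 2: □r is false, r is true, so □r ∧ r is false.
      At 2: □r requires r at every successor {0, 1, 2}.
        r fails at 1, so □r is false at 2.
    At 2: ◇r requires r at some successor in {0, 1, 2}.
      r holds at 0, so ◇r is true at 2.
Satisfying worlds: {0}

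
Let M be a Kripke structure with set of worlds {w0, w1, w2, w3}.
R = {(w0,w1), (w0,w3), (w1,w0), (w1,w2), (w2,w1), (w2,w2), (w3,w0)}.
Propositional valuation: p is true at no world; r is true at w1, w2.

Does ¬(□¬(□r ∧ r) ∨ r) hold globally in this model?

Let φ = ¬(□¬(□r ∧ r) ∨ r). Evaluate φ at each world:
  w0 (successors {w1, w3}): φ is false.
  w1 (successors {w0, w2}): φ is false.
  w2 (successors {w1, w2}): φ is false.
  w3 (successors {w0}): φ is false.
Detail at w0 (counterexample):
  At w0: □¬(□r ∧ r) ∨ r is true, so ¬(□¬(□r ∧ r) ∨ r) is false.
    At w0: □¬(□r ∧ r) is true, r is false, so □¬(□r ∧ r) ∨ r is true.
      At w0: □¬(□r ∧ r) requires ¬(□r ∧ r) at every successor {w1, w3}.
        At w1: ¬(□r ∧ r) is true.
        At w3: ¬(□r ∧ r) is true.
      So □¬(□r ∧ r) is true at w0.

No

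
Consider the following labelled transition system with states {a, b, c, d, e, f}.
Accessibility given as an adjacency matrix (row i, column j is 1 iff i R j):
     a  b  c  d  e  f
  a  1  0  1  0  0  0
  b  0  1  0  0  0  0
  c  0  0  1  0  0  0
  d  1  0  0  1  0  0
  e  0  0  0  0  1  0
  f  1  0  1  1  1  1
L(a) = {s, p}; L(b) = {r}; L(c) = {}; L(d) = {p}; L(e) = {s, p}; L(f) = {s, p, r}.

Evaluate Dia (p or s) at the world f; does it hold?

Yes

At f: Dia (p or s) requires p or s at some successor in {a, c, d, e, f}.
  p or s holds at a, so Dia (p or s) is true at f.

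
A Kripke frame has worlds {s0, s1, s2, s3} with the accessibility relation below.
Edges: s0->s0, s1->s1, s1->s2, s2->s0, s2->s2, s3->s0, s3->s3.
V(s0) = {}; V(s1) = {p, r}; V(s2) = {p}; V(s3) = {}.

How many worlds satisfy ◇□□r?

Let φ = ◇□□r. Evaluate φ at each world:
  s0 (successors {s0}): φ is false.
  s1 (successors {s1, s2}): φ is false.
  s2 (successors {s0, s2}): φ is false.
  s3 (successors {s0, s3}): φ is false.
For instance, at s3:
  At s3: ◇□□r requires □□r at some successor in {s0, s3}.
    At s0: □□r is false.
    At s3: □□r is false.
  So ◇□□r is false at s3.
Satisfying worlds: none.

0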